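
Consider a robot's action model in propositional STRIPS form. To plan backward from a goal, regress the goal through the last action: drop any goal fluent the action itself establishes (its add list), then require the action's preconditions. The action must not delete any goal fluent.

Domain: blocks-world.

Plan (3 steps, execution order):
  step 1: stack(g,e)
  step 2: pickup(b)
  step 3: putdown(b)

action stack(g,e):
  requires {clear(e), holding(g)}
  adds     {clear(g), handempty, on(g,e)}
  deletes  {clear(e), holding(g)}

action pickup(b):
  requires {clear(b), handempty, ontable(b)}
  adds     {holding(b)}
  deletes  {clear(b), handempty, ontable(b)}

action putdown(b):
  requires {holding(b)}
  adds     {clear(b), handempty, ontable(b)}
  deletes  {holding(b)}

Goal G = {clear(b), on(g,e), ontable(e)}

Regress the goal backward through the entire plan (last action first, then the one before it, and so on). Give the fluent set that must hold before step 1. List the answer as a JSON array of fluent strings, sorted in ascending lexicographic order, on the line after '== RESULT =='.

Work backward from the goal:
  through step 3 (putdown(b)): drop {clear(b)}, keep {on(g,e), ontable(e)}, require {holding(b)}
    → {holding(b), on(g,e), ontable(e)}
  through step 2 (pickup(b)): drop {holding(b)}, keep {on(g,e), ontable(e)}, require {clear(b), handempty, ontable(b)}
    → {clear(b), handempty, on(g,e), ontable(b), ontable(e)}
  through step 1 (stack(g,e)): drop {handempty, on(g,e)}, keep {clear(b), ontable(b), ontable(e)}, require {clear(e), holding(g)}
    → {clear(b), clear(e), holding(g), ontable(b), ontable(e)}

== RESULT ==
["clear(b)", "clear(e)", "holding(g)", "ontable(b)", "ontable(e)"]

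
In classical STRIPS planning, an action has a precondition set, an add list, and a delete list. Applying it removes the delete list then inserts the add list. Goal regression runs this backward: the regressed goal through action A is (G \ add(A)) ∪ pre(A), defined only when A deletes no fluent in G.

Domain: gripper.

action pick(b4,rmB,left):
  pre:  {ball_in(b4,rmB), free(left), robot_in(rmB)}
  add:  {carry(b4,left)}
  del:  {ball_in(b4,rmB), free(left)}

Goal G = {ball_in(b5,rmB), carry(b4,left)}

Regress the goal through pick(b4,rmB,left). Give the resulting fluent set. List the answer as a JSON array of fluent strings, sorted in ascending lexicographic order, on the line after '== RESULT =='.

Regress:
  G ∩ del = {}  (empty — regression defined)
  G \ add = {ball_in(b5,rmB), carry(b4,left)} \ {carry(b4,left)} = {ball_in(b5,rmB)}
  ∪ pre   = {ball_in(b5,rmB)} ∪ {ball_in(b4,rmB), free(left), robot_in(rmB)}
          = {ball_in(b4,rmB), ball_in(b5,rmB), free(left), robot_in(rmB)}

== RESULT ==
["ball_in(b4,rmB)", "ball_in(b5,rmB)", "free(left)", "robot_in(rmB)"]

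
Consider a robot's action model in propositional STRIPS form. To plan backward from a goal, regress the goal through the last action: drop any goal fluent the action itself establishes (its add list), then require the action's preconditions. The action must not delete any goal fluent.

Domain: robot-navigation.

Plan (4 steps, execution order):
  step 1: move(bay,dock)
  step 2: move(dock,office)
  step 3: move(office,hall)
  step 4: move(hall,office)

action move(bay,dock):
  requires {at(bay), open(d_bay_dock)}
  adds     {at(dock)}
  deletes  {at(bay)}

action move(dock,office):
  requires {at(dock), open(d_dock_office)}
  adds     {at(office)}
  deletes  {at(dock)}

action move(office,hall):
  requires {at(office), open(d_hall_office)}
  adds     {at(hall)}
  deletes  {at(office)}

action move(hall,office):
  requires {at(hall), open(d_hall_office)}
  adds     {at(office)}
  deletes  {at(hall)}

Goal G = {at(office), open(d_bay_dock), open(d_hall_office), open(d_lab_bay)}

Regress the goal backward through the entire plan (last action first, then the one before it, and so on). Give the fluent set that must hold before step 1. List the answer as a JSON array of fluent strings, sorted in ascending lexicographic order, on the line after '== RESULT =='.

Work backward from the goal:
  through step 4 (move(hall,office)): drop {at(office)}, keep {open(d_bay_dock), open(d_hall_office), open(d_lab_bay)}, require {at(hall), open(d_hall_office)}
    → {at(hall), open(d_bay_dock), open(d_hall_office), open(d_lab_bay)}
  through step 3 (move(office,hall)): drop {at(hall)}, keep {open(d_bay_dock), open(d_hall_office), open(d_lab_bay)}, require {at(office), open(d_hall_office)}
    → {at(office), open(d_bay_dock), open(d_hall_office), open(d_lab_bay)}
  through step 2 (move(dock,office)): drop {at(office)}, keep {open(d_bay_dock), open(d_hall_office), open(d_lab_bay)}, require {at(dock), open(d_dock_office)}
    → {at(dock), open(d_bay_dock), open(d_dock_office), open(d_hall_office), open(d_lab_bay)}
  through step 1 (move(bay,dock)): drop {at(dock)}, keep {open(d_bay_dock), open(d_dock_office), open(d_hall_office), open(d_lab_bay)}, require {at(bay), open(d_bay_dock)}
    → {at(bay), open(d_bay_dock), open(d_dock_office), open(d_hall_office), open(d_lab_bay)}

== RESULT ==
["at(bay)", "open(d_bay_dock)", "open(d_dock_office)", "open(d_hall_office)", "open(d_lab_bay)"]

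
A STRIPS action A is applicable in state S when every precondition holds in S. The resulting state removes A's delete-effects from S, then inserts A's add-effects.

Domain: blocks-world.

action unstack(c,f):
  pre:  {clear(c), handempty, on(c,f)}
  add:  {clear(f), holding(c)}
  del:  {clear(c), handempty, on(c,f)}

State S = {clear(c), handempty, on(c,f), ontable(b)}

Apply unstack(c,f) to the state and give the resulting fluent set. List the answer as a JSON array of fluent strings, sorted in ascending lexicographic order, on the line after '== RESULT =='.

Compute (S \ del) ∪ add:
  pre ⊆ S: {clear(c), handempty, on(c,f)} ⊆ S  — applicable
  S \ del = {ontable(b)}
  ∪ add   = {clear(f), holding(c), ontable(b)}

== RESULT ==
["clear(f)", "holding(c)", "ontable(b)"]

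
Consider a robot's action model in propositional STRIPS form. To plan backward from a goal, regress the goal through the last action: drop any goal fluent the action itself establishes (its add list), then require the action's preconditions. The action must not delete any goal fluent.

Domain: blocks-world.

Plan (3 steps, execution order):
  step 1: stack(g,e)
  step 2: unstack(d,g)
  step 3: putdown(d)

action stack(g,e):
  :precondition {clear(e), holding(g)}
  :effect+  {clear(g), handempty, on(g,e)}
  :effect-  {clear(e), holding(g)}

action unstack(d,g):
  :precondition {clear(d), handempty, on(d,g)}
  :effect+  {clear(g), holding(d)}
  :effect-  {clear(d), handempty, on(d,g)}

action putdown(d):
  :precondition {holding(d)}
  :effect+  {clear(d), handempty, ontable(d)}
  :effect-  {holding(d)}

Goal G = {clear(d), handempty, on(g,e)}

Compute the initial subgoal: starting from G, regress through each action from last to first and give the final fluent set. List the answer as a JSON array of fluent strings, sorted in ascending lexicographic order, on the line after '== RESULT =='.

Regress step by step:
  through step 3 (putdown(d)): drop {clear(d), handempty}, keep {on(g,e)}, require {holding(d)}
    → {holding(d), on(g,e)}
  through step 2 (unstack(d,g)): drop {holding(d)}, keep {on(g,e)}, require {clear(d), handempty, on(d,g)}
    → {clear(d), handempty, on(d,g), on(g,e)}
  through step 1 (stack(g,e)): drop {handempty, on(g,e)}, keep {clear(d), on(d,g)}, require {clear(e), holding(g)}
    → {clear(d), clear(e), holding(g), on(d,g)}

== RESULT ==
["clear(d)", "clear(e)", "holding(g)", "on(d,g)"]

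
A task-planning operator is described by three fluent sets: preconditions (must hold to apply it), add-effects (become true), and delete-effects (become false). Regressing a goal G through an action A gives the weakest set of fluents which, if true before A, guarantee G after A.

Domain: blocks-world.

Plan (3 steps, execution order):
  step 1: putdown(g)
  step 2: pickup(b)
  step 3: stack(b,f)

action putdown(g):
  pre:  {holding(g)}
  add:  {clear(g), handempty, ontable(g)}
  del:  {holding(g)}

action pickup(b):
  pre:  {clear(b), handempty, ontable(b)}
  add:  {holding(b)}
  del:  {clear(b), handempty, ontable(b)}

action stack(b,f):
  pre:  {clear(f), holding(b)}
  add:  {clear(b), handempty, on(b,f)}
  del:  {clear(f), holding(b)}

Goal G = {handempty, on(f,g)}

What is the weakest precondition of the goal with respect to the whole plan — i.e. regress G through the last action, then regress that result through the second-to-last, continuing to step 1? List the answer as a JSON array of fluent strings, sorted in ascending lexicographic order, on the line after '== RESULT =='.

Regress step by step:
  through step 3 (stack(b,f)): drop {handempty}, keep {on(f,g)}, require {clear(f), holding(b)}
    → {clear(f), holding(b), on(f,g)}
  through step 2 (pickup(b)): drop {holding(b)}, keep {clear(f), on(f,g)}, require {clear(b), handempty, ontable(b)}
    → {clear(b), clear(f), handempty, on(f,g), ontable(b)}
  through step 1 (putdown(g)): drop {handempty}, keep {clear(b), clear(f), on(f,g), ontable(b)}, require {holding(g)}
    → {clear(b), clear(f), holding(g), on(f,g), ontable(b)}

== RESULT ==
["clear(b)", "clear(f)", "holding(g)", "on(f,g)", "ontable(b)"]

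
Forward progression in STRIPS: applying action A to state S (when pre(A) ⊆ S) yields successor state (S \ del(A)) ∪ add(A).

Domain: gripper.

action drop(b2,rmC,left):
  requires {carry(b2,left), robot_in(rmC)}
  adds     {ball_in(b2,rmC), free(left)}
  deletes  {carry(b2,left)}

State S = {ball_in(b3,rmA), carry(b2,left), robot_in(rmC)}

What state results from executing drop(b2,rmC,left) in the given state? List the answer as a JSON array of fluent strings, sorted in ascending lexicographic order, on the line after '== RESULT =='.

Progress:
  pre ⊆ S: {carry(b2,left), robot_in(rmC)} ⊆ S  — applicable
  S \ del = {ball_in(b3,rmA), robot_in(rmC)}
  ∪ add   = {ball_in(b2,rmC), ball_in(b3,rmA), free(left), robot_in(rmC)}

== RESULT ==
["ball_in(b2,rmC)", "ball_in(b3,rmA)", "free(left)", "robot_in(rmC)"]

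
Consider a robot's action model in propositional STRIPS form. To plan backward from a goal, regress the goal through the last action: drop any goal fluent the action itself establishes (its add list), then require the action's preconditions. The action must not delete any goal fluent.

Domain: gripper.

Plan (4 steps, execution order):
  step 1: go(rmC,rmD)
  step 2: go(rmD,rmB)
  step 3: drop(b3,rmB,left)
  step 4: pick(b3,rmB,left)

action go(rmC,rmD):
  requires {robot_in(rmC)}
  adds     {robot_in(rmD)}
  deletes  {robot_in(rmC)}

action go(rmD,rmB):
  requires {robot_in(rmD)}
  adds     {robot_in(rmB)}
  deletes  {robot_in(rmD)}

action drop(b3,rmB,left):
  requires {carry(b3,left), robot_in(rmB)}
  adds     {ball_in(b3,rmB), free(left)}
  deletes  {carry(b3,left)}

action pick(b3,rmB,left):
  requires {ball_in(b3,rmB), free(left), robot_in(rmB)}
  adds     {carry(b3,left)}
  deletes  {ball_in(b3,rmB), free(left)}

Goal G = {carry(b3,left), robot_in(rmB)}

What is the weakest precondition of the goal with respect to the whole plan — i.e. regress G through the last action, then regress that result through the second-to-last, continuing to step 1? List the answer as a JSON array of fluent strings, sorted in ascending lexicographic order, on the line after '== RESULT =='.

Regress step by step:
  through step 4 (pick(b3,rmB,left)): drop {carry(b3,left)}, keep {robot_in(rmB)}, require {ball_in(b3,rmB), free(left), robot_in(rmB)}
    → {ball_in(b3,rmB), free(left), robot_in(rmB)}
  through step 3 (drop(b3,rmB,left)): drop {ball_in(b3,rmB), free(left)}, keep {robot_in(rmB)}, require {carry(b3,left), robot_in(rmB)}
    → {carry(b3,left), robot_in(rmB)}
  through step 2 (go(rmD,rmB)): drop {robot_in(rmB)}, keep {carry(b3,left)}, require {robot_in(rmD)}
    → {carry(b3,left), robot_in(rmD)}
  through step 1 (go(rmC,rmD)): drop {robot_in(rmD)}, keep {carry(b3,left)}, require {robot_in(rmC)}
    → {carry(b3,left), robot_in(rmC)}

== RESULT ==
["carry(b3,left)", "robot_in(rmC)"]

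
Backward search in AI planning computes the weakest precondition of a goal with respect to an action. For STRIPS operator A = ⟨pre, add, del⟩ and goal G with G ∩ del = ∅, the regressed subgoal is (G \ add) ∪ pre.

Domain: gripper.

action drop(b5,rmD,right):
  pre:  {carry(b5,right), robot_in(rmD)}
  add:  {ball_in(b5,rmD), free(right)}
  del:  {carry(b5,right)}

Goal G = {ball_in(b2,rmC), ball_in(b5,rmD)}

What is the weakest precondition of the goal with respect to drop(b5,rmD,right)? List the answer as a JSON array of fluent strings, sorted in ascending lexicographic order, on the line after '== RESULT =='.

Regress:
  G ∩ del = {}  (empty — regression defined)
  G \ add = {ball_in(b2,rmC), ball_in(b5,rmD)} \ {ball_in(b5,rmD), free(right)} = {ball_in(b2,rmC)}
  ∪ pre   = {ball_in(b2,rmC)} ∪ {carry(b5,right), robot_in(rmD)}
          = {ball_in(b2,rmC), carry(b5,right), robot_in(rmD)}

== RESULT ==
["ball_in(b2,rmC)", "carry(b5,right)", "robot_in(rmD)"]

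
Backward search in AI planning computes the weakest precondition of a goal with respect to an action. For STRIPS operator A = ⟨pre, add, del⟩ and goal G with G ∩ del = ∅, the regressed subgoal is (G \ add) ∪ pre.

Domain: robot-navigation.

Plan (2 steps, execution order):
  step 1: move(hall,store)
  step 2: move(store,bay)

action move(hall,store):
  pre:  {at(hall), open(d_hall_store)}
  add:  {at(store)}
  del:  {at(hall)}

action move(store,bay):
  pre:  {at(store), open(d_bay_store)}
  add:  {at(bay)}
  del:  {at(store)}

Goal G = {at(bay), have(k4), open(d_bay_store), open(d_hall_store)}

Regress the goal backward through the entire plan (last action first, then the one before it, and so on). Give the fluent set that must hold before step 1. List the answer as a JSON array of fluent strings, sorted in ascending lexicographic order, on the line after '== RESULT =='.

Regress step by step:
  through step 2 (move(store,bay)): drop {at(bay)}, keep {have(k4), open(d_bay_store), open(d_hall_store)}, require {at(store), open(d_bay_store)}
    → {at(store), have(k4), open(d_bay_store), open(d_hall_store)}
  through step 1 (move(hall,store)): drop {at(store)}, keep {have(k4), open(d_bay_store), open(d_hall_store)}, require {at(hall), open(d_hall_store)}
    → {at(hall), have(k4), open(d_bay_store), open(d_hall_store)}

== RESULT ==
["at(hall)", "have(k4)", "open(d_bay_store)", "open(d_hall_store)"]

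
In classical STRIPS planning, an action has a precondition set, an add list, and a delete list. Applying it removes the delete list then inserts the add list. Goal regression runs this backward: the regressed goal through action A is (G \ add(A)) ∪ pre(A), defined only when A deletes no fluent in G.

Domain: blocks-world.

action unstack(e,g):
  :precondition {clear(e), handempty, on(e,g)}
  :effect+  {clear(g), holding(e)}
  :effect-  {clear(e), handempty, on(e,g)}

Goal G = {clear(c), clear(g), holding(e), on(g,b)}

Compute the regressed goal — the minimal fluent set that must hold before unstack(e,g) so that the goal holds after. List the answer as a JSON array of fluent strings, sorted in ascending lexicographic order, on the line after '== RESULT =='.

Compute (G \ add) ∪ pre:
  G ∩ del = {}  (empty — regression defined)
  G \ add = {clear(c), clear(g), holding(e), on(g,b)} \ {clear(g), holding(e)} = {clear(c), on(g,b)}
  ∪ pre   = {clear(c), on(g,b)} ∪ {clear(e), handempty, on(e,g)}
          = {clear(c), clear(e), handempty, on(e,g), on(g,b)}

== RESULT ==
["clear(c)", "clear(e)", "handempty", "on(e,g)", "on(g,b)"]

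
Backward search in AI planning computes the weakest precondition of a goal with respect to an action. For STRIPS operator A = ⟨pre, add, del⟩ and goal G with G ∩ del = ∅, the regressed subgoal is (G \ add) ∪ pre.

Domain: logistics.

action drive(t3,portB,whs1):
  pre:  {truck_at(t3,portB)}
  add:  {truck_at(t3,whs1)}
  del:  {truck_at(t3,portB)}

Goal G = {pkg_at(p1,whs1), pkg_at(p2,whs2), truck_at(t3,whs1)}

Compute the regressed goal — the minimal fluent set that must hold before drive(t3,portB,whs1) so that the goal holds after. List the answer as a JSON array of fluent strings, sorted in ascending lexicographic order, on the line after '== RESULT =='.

Regress:
  G ∩ del = {}  (empty — regression defined)
  G \ add = {pkg_at(p1,whs1), pkg_at(p2,whs2), truck_at(t3,whs1)} \ {truck_at(t3,whs1)} = {pkg_at(p1,whs1), pkg_at(p2,whs2)}
  ∪ pre   = {pkg_at(p1,whs1), pkg_at(p2,whs2)} ∪ {truck_at(t3,portB)}
          = {pkg_at(p1,whs1), pkg_at(p2,whs2), truck_at(t3,portB)}

== RESULT ==
["pkg_at(p1,whs1)", "pkg_at(p2,whs2)", "truck_at(t3,portB)"]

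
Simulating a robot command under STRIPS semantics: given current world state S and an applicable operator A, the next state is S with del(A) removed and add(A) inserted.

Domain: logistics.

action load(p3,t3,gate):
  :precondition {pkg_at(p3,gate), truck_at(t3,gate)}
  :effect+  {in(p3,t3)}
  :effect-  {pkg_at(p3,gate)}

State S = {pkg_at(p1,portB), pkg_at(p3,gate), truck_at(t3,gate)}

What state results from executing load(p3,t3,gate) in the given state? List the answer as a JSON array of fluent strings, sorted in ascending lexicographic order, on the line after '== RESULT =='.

Progress:
  pre ⊆ S: {pkg_at(p3,gate), truck_at(t3,gate)} ⊆ S  — applicable
  S \ del = {pkg_at(p1,portB), truck_at(t3,gate)}
  ∪ add   = {in(p3,t3), pkg_at(p1,portB), truck_at(t3,gate)}

== RESULT ==
["in(p3,t3)", "pkg_at(p1,portB)", "truck_at(t3,gate)"]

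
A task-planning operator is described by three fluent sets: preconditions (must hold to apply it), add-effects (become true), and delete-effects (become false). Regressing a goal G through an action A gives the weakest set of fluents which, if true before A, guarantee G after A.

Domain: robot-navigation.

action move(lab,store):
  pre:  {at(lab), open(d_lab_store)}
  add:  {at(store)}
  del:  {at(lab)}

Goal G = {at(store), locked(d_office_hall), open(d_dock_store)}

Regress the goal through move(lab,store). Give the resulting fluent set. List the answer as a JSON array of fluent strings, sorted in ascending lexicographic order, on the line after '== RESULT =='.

Regress:
  G ∩ del = {}  (empty — regression defined)
  G \ add = {at(store), locked(d_office_hall), open(d_dock_store)} \ {at(store)} = {locked(d_office_hall), open(d_dock_store)}
  ∪ pre   = {locked(d_office_hall), open(d_dock_store)} ∪ {at(lab), open(d_lab_store)}
          = {at(lab), locked(d_office_hall), open(d_dock_store), open(d_lab_store)}

== RESULT ==
["at(lab)", "locked(d_office_hall)", "open(d_dock_store)", "open(d_lab_store)"]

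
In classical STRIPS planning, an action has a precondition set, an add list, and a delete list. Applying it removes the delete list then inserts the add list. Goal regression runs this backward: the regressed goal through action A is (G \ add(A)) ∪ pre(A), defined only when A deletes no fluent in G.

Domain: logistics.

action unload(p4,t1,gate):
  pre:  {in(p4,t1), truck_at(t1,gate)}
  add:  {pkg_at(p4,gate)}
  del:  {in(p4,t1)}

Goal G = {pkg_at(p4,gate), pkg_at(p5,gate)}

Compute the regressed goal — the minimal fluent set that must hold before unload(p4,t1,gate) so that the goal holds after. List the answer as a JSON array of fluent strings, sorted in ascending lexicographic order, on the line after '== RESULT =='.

Regress:
  G ∩ del = {}  (empty — regression defined)
  G \ add = {pkg_at(p4,gate), pkg_at(p5,gate)} \ {pkg_at(p4,gate)} = {pkg_at(p5,gate)}
  ∪ pre   = {pkg_at(p5,gate)} ∪ {in(p4,t1), truck_at(t1,gate)}
          = {in(p4,t1), pkg_at(p5,gate), truck_at(t1,gate)}

== RESULT ==
["in(p4,t1)", "pkg_at(p5,gate)", "truck_at(t1,gate)"]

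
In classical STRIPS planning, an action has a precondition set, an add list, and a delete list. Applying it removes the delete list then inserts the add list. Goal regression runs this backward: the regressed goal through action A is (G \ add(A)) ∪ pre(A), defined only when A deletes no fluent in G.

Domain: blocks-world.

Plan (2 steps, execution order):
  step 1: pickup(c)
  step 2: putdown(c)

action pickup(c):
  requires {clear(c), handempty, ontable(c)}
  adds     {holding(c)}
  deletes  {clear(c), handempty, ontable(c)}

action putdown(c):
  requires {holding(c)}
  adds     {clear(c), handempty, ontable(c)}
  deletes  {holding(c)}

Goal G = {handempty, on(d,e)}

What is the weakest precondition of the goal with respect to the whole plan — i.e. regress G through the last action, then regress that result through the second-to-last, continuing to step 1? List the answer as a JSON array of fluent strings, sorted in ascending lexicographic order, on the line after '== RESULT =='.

Work backward from the goal:
  through step 2 (putdown(c)): drop {handempty}, keep {on(d,e)}, require {holding(c)}
    → {holding(c), on(d,e)}
  through step 1 (pickup(c)): drop {holding(c)}, keep {on(d,e)}, require {clear(c), handempty, ontable(c)}
    → {clear(c), handempty, on(d,e), ontable(c)}

== RESULT ==
["clear(c)", "handempty", "on(d,e)", "ontable(c)"]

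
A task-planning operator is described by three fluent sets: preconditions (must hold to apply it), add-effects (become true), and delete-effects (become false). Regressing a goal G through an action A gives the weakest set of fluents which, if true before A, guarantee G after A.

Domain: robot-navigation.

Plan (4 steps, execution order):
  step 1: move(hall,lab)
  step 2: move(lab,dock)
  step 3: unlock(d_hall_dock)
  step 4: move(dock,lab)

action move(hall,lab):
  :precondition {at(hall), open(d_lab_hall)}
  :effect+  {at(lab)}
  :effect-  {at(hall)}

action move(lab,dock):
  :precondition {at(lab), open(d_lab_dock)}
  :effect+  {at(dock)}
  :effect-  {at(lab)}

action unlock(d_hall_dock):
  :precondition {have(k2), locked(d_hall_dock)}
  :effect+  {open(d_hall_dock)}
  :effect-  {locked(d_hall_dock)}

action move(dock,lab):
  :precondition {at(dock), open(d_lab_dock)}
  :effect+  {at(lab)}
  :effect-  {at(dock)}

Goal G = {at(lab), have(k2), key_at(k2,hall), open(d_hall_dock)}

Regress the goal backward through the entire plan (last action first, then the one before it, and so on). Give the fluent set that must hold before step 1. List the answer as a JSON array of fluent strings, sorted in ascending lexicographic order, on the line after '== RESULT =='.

Regress step by step:
  through step 4 (move(dock,lab)): drop {at(lab)}, keep {have(k2), key_at(k2,hall), open(d_hall_dock)}, require {at(dock), open(d_lab_dock)}
    → {at(dock), have(k2), key_at(k2,hall), open(d_hall_dock), open(d_lab_dock)}
  through step 3 (unlock(d_hall_dock)): drop {open(d_hall_dock)}, keep {at(dock), have(k2), key_at(k2,hall), open(d_lab_dock)}, require {have(k2), locked(d_hall_dock)}
    → {at(dock), have(k2), key_at(k2,hall), locked(d_hall_dock), open(d_lab_dock)}
  through step 2 (move(lab,dock)): drop {at(dock)}, keep {have(k2), key_at(k2,hall), locked(d_hall_dock), open(d_lab_dock)}, require {at(lab), open(d_lab_dock)}
    → {at(lab), have(k2), key_at(k2,hall), locked(d_hall_dock), open(d_lab_dock)}
  through step 1 (move(hall,lab)): drop {at(lab)}, keep {have(k2), key_at(k2,hall), locked(d_hall_dock), open(d_lab_dock)}, require {at(hall), open(d_lab_hall)}
    → {at(hall), have(k2), key_at(k2,hall), locked(d_hall_dock), open(d_lab_dock), open(d_lab_hall)}

== RESULT ==
["at(hall)", "have(k2)", "key_at(k2,hall)", "locked(d_hall_dock)", "open(d_lab_dock)", "open(d_lab_hall)"]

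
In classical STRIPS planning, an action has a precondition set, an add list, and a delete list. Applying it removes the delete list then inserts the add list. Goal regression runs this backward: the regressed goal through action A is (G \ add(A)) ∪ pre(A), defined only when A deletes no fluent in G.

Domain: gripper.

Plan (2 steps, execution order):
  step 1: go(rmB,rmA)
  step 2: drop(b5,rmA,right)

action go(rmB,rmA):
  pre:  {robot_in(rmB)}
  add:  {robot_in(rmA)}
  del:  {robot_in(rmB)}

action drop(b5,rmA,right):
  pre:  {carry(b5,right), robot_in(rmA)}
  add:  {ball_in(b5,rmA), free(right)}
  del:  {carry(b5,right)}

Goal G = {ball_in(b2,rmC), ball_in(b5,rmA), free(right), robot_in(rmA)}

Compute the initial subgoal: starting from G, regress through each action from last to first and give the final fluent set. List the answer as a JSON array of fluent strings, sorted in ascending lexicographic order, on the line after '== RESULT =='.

Regress step by step:
  through step 2 (drop(b5,rmA,right)): drop {ball_in(b5,rmA), free(right)}, keep {ball_in(b2,rmC), robot_in(rmA)}, require {carry(b5,right), robot_in(rmA)}
    → {ball_in(b2,rmC), carry(b5,right), robot_in(rmA)}
  through step 1 (go(rmB,rmA)): drop {robot_in(rmA)}, keep {ball_in(b2,rmC), carry(b5,right)}, require {robot_in(rmB)}
    → {ball_in(b2,rmC), carry(b5,right), robot_in(rmB)}

== RESULT ==
["ball_in(b2,rmC)", "carry(b5,right)", "robot_in(rmB)"]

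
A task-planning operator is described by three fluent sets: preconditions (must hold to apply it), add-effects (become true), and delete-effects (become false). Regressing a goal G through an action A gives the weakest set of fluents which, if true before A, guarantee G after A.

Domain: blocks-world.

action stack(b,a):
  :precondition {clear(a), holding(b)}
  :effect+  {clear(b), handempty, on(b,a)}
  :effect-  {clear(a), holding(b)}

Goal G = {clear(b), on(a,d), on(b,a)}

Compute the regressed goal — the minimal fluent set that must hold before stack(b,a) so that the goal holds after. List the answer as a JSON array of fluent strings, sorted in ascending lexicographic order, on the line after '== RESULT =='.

Compute (G \ add) ∪ pre:
  G ∩ del = {}  (empty — regression defined)
  G \ add = {clear(b), on(a,d), on(b,a)} \ {clear(b), handempty, on(b,a)} = {on(a,d)}
  ∪ pre   = {on(a,d)} ∪ {clear(a), holding(b)}
          = {clear(a), holding(b), on(a,d)}

== RESULT ==
["clear(a)", "holding(b)", "on(a,d)"]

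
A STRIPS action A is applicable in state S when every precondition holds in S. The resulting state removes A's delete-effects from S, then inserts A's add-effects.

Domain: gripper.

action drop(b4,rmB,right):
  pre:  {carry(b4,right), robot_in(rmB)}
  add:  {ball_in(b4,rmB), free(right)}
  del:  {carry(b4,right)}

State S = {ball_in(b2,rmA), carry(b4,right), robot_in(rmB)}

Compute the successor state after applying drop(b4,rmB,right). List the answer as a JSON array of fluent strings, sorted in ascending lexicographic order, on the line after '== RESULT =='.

Progress:
  pre ⊆ S: {carry(b4,right), robot_in(rmB)} ⊆ S  — applicable
  S \ del = {ball_in(b2,rmA), robot_in(rmB)}
  ∪ add   = {ball_in(b2,rmA), ball_in(b4,rmB), free(right), robot_in(rmB)}

== RESULT ==
["ball_in(b2,rmA)", "ball_in(b4,rmB)", "free(right)", "robot_in(rmB)"]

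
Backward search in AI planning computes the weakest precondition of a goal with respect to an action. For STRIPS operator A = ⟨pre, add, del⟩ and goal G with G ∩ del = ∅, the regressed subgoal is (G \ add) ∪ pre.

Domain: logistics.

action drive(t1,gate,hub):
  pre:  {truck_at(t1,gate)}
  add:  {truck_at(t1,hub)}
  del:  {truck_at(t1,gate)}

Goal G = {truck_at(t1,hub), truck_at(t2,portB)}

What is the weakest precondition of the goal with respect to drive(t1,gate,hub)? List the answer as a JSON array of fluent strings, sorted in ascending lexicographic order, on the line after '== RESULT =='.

Regress:
  G ∩ del = {}  (empty — regression defined)
  G \ add = {truck_at(t1,hub), truck_at(t2,portB)} \ {truck_at(t1,hub)} = {truck_at(t2,portB)}
  ∪ pre   = {truck_at(t2,portB)} ∪ {truck_at(t1,gate)}
          = {truck_at(t1,gate), truck_at(t2,portB)}

== RESULT ==
["truck_at(t1,gate)", "truck_at(t2,portB)"]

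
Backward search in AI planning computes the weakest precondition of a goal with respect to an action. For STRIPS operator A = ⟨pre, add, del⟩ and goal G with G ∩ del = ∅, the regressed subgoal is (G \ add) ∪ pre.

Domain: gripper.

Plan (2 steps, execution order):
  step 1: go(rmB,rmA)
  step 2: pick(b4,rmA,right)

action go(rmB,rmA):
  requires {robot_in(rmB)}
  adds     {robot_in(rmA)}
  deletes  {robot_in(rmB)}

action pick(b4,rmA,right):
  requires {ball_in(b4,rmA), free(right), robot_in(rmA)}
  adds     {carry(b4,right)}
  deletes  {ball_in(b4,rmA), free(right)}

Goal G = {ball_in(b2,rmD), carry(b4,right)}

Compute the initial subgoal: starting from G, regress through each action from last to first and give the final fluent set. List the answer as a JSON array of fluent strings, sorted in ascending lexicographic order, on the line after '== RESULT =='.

Regress step by step:
  through step 2 (pick(b4,rmA,right)): drop {carry(b4,right)}, keep {ball_in(b2,rmD)}, require {ball_in(b4,rmA), free(right), robot_in(rmA)}
    → {ball_in(b2,rmD), ball_in(b4,rmA), free(right), robot_in(rmA)}
  through step 1 (go(rmB,rmA)): drop {robot_in(rmA)}, keep {ball_in(b2,rmD), ball_in(b4,rmA), free(right)}, require {robot_in(rmB)}
    → {ball_in(b2,rmD), ball_in(b4,rmA), free(right), robot_in(rmB)}

== RESULT ==
["ball_in(b2,rmD)", "ball_in(b4,rmA)", "free(right)", "robot_in(rmB)"]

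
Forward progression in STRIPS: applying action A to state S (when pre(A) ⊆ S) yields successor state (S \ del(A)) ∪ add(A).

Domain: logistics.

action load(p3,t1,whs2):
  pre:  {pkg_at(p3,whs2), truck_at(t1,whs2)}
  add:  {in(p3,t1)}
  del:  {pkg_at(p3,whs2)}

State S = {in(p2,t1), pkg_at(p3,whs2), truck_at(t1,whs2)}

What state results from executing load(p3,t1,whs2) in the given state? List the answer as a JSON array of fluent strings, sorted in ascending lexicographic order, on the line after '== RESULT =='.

Compute (S \ del) ∪ add:
  pre ⊆ S: {pkg_at(p3,whs2), truck_at(t1,whs2)} ⊆ S  — applicable
  S \ del = {in(p2,t1), truck_at(t1,whs2)}
  ∪ add   = {in(p2,t1), in(p3,t1), truck_at(t1,whs2)}

== RESULT ==
["in(p2,t1)", "in(p3,t1)", "truck_at(t1,whs2)"]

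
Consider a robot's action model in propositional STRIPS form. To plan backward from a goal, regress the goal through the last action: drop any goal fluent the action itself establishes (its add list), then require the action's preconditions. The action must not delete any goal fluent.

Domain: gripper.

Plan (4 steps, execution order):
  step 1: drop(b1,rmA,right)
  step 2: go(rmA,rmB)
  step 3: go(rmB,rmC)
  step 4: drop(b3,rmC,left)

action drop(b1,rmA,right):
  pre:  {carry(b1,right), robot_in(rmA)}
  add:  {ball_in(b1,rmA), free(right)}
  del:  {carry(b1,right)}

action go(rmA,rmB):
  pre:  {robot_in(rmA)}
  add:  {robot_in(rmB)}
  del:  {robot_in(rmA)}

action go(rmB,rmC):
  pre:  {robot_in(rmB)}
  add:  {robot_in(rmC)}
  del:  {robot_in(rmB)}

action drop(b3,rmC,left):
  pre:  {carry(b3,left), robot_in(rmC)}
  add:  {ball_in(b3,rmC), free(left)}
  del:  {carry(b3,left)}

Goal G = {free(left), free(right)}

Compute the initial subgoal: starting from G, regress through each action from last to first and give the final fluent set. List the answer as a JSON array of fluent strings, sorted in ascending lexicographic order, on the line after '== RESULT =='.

Regress step by step:
  through step 4 (drop(b3,rmC,left)): drop {free(left)}, keep {free(right)}, require {carry(b3,left), robot_in(rmC)}
    → {carry(b3,left), free(right), robot_in(rmC)}
  through step 3 (go(rmB,rmC)): drop {robot_in(rmC)}, keep {carry(b3,left), free(right)}, require {robot_in(rmB)}
    → {carry(b3,left), free(right), robot_in(rmB)}
  through step 2 (go(rmA,rmB)): drop {robot_in(rmB)}, keep {carry(b3,left), free(right)}, require {robot_in(rmA)}
    → {carry(b3,left), free(right), robot_in(rmA)}
  through step 1 (drop(b1,rmA,right)): drop {free(right)}, keep {carry(b3,left), robot_in(rmA)}, require {carry(b1,right), robot_in(rmA)}
    → {carry(b1,right), carry(b3,left), robot_in(rmA)}

== RESULT ==
["carry(b1,right)", "carry(b3,left)", "robot_in(rmA)"]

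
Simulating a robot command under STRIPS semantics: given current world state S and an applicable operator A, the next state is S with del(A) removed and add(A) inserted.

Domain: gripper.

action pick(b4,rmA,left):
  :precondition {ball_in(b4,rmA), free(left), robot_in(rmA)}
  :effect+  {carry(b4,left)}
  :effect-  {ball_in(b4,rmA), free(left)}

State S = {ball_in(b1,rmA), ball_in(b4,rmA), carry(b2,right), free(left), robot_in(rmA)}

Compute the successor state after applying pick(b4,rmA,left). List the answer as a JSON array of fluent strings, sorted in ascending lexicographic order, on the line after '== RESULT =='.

Progress:
  pre ⊆ S: {ball_in(b4,rmA), free(left), robot_in(rmA)} ⊆ S  — applicable
  S \ del = {ball_in(b1,rmA), carry(b2,right), robot_in(rmA)}
  ∪ add   = {ball_in(b1,rmA), carry(b2,right), carry(b4,left), robot_in(rmA)}

== RESULT ==
["ball_in(b1,rmA)", "carry(b2,right)", "carry(b4,left)", "robot_in(rmA)"]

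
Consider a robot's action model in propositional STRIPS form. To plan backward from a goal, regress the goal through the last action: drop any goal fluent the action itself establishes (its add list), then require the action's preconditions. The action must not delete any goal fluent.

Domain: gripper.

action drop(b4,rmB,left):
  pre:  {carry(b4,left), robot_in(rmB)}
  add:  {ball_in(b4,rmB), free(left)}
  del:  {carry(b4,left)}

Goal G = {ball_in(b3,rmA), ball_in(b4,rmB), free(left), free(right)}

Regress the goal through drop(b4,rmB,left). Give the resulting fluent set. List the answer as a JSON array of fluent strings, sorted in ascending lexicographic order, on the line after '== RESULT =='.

Regress:
  G ∩ del = {}  (empty — regression defined)
  G \ add = {ball_in(b3,rmA), ball_in(b4,rmB), free(left), free(right)} \ {ball_in(b4,rmB), free(left)} = {ball_in(b3,rmA), free(right)}
  ∪ pre   = {ball_in(b3,rmA), free(right)} ∪ {carry(b4,left), robot_in(rmB)}
          = {ball_in(b3,rmA), carry(b4,left), free(right), robot_in(rmB)}

== RESULT ==
["ball_in(b3,rmA)", "carry(b4,left)", "free(right)", "robot_in(rmB)"]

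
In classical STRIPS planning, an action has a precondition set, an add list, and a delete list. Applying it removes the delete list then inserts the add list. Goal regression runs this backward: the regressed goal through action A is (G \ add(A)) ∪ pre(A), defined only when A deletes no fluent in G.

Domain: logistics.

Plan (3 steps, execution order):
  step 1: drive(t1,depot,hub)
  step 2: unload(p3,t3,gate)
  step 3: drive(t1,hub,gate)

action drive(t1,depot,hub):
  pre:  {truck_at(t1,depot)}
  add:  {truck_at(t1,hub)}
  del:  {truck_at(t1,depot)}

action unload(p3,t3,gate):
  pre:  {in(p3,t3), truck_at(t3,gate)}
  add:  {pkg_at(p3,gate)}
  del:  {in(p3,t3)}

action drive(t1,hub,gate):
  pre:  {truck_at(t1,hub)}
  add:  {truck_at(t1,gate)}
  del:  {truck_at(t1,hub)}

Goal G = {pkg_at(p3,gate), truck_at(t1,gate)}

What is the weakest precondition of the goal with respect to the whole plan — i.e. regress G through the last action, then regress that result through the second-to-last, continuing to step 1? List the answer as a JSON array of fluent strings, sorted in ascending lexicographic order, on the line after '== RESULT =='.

Regress step by step:
  through step 3 (drive(t1,hub,gate)): drop {truck_at(t1,gate)}, keep {pkg_at(p3,gate)}, require {truck_at(t1,hub)}
    → {pkg_at(p3,gate), truck_at(t1,hub)}
  through step 2 (unload(p3,t3,gate)): drop {pkg_at(p3,gate)}, keep {truck_at(t1,hub)}, require {in(p3,t3), truck_at(t3,gate)}
    → {in(p3,t3), truck_at(t1,hub), truck_at(t3,gate)}
  through step 1 (drive(t1,depot,hub)): drop {truck_at(t1,hub)}, keep {in(p3,t3), truck_at(t3,gate)}, require {truck_at(t1,depot)}
    → {in(p3,t3), truck_at(t1,depot), truck_at(t3,gate)}

== RESULT ==
["in(p3,t3)", "truck_at(t1,depot)", "truck_at(t3,gate)"]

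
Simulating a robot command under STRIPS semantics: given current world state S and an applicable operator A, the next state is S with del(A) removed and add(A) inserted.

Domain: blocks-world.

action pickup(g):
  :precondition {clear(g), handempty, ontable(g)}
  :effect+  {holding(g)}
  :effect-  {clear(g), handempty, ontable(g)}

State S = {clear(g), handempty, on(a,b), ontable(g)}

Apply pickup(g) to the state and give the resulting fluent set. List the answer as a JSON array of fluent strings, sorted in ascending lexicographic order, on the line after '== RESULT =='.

Compute (S \ del) ∪ add:
  pre ⊆ S: {clear(g), handempty, ontable(g)} ⊆ S  — applicable
  S \ del = {on(a,b)}
  ∪ add   = {holding(g), on(a,b)}

== RESULT ==
["holding(g)", "on(a,b)"]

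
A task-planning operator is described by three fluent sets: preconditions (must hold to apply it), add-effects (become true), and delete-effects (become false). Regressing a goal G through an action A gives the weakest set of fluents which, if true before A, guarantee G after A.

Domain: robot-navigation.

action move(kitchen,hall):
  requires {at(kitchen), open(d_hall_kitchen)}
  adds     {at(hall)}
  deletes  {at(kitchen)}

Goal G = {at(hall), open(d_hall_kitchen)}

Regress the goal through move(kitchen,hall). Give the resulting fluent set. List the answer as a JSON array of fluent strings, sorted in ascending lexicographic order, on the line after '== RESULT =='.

Compute (G \ add) ∪ pre:
  G ∩ del = {}  (empty — regression defined)
  G \ add = {at(hall), open(d_hall_kitchen)} \ {at(hall)} = {open(d_hall_kitchen)}
  ∪ pre   = {open(d_hall_kitchen)} ∪ {at(kitchen), open(d_hall_kitchen)}
          = {at(kitchen), open(d_hall_kitchen)}

== RESULT ==
["at(kitchen)", "open(d_hall_kitchen)"]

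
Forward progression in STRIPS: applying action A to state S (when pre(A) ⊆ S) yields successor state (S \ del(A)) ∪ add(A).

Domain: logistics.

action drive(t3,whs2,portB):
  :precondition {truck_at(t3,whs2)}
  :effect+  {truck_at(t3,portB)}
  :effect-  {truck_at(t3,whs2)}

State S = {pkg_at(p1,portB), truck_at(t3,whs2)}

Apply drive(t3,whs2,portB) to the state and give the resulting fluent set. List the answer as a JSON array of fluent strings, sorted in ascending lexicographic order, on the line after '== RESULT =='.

Compute (S \ del) ∪ add:
  pre ⊆ S: {truck_at(t3,whs2)} ⊆ S  — applicable
  S \ del = {pkg_at(p1,portB)}
  ∪ add   = {pkg_at(p1,portB), truck_at(t3,portB)}

== RESULT ==
["pkg_at(p1,portB)", "truck_at(t3,portB)"]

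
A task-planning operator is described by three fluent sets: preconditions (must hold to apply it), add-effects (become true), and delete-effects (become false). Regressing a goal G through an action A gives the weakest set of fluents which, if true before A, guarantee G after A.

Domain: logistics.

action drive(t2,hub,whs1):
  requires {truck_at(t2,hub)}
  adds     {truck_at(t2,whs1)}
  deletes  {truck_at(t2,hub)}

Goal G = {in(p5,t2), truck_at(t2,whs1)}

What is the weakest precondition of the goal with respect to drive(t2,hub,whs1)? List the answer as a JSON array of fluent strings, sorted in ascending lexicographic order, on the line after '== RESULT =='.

Regress:
  G ∩ del = {}  (empty — regression defined)
  G \ add = {in(p5,t2), truck_at(t2,whs1)} \ {truck_at(t2,whs1)} = {in(p5,t2)}
  ∪ pre   = {in(p5,t2)} ∪ {truck_at(t2,hub)}
          = {in(p5,t2), truck_at(t2,hub)}

== RESULT ==
["in(p5,t2)", "truck_at(t2,hub)"]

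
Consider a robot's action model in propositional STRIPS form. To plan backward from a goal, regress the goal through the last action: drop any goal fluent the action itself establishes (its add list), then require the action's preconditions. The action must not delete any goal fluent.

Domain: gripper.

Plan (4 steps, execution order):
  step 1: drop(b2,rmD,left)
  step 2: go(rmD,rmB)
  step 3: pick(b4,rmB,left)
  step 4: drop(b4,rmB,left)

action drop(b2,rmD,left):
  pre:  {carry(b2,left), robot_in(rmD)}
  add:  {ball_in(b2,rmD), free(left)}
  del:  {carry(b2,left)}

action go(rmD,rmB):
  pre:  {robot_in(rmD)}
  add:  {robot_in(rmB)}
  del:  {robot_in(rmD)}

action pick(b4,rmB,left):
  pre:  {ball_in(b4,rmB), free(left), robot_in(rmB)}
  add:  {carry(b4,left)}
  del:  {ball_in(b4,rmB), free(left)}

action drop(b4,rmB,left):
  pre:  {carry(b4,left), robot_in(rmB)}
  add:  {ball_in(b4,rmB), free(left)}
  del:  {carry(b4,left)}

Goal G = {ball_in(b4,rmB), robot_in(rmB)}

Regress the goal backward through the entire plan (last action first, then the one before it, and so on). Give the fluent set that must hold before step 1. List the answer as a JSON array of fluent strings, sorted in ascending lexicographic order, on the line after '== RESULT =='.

Work backward from the goal:
  through step 4 (drop(b4,rmB,left)): drop {ball_in(b4,rmB)}, keep {robot_in(rmB)}, require {carry(b4,left), robot_in(rmB)}
    → {carry(b4,left), robot_in(rmB)}
  through step 3 (pick(b4,rmB,left)): drop {carry(b4,left)}, keep {robot_in(rmB)}, require {ball_in(b4,rmB), free(left), robot_in(rmB)}
    → {ball_in(b4,rmB), free(left), robot_in(rmB)}
  through step 2 (go(rmD,rmB)): drop {robot_in(rmB)}, keep {ball_in(b4,rmB), free(left)}, require {robot_in(rmD)}
    → {ball_in(b4,rmB), free(left), robot_in(rmD)}
  through step 1 (drop(b2,rmD,left)): drop {free(left)}, keep {ball_in(b4,rmB), robot_in(rmD)}, require {carry(b2,left), robot_in(rmD)}
    → {ball_in(b4,rmB), carry(b2,left), robot_in(rmD)}

== RESULT ==
["ball_in(b4,rmB)", "carry(b2,left)", "robot_in(rmD)"]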